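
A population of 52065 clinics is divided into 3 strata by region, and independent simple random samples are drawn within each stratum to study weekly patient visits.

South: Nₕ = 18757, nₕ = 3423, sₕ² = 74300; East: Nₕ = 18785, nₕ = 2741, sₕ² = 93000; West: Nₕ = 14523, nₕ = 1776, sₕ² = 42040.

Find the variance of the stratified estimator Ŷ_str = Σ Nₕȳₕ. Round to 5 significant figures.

2.0851 × 10^10

Var(Ŷ_str) = Σₕ Nₕ²(1 − fₕ)sₕ²/nₕ.
South: 18757²·(1 − 3423/18757)·74300/3423 = 6.2431066 × 10^9.
East: 18785²·(1 − 2741/18785)·93000/2741 = 1.0225811 × 10^10.
West: 14523²·(1 − 1776/14523)·42040/1776 = 4.382118 × 10^9.
Sum = 2.0851036 × 10^10.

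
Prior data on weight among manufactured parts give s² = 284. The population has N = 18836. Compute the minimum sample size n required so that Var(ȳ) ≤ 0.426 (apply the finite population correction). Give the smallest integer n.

644

Without fpc, n₀ = s²/D = 284/0.426 = 666.6667.
With fpc, (1 − n/N)·s²/n ≤ D requires n ≥ n₀/(1 + n₀/N) = 666.6667/(1 + 666.6667/18836) = 643.8778.
Rounding up, n = 644.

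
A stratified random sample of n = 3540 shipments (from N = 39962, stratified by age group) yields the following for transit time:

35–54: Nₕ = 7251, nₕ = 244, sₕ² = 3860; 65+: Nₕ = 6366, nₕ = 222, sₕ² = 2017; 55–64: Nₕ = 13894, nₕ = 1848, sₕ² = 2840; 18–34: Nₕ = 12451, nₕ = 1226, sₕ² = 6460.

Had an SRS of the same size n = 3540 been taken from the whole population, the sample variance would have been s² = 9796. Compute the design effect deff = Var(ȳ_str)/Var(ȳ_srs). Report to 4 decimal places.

0.5345

Var(ȳ_str) = Σ Wₕ²(1−fₕ)sₕ²/nₕ with Wₕ = Nₕ/39962:
  35–54: (7251/39962)²·(1−244/7251)·3860/244 = 0.50330712
  65+: (6366/39962)²·(1−222/6366)·2017/222 = 0.22252373
  55–64: (13894/39962)²·(1−1848/13894)·2840/1848 = 0.16106163
  18–34: (12451/39962)²·(1−1226/12451)·6460/1226 = 0.46114574
  → Var(ȳ_str) = 1.3480382.
Var(ȳ_srs) = (1 − 3540/39962)·9796/3540 = 2.5220988.
deff = 1.3480382 / 2.5220988 = 0.5345.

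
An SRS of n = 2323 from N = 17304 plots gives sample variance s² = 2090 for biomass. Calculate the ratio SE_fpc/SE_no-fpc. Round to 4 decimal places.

0.9305

f = n/N = 2323/17304 = 0.13424642.
SE_no-fpc = √(s²/n) = 0.94852447; SE_fpc = √((1−f)s²/n) = 0.88256294.
Ratio = √(1−f) = 0.93045880.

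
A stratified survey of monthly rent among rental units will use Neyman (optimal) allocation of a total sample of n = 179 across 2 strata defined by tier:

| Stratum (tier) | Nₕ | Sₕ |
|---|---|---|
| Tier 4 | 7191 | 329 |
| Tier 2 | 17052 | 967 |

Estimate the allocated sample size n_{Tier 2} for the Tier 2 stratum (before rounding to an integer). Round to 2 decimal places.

Neyman allocation: nₕ = n·NₕSₕ / Σⱼ NⱼSⱼ.
Σ NⱼSⱼ = 7191·329 + 17052·967 = 1.8855123 × 10^7.
n_{Tier 2} = 179·17052·967 / (1.8855123 × 10^7) = 156.54.

156.54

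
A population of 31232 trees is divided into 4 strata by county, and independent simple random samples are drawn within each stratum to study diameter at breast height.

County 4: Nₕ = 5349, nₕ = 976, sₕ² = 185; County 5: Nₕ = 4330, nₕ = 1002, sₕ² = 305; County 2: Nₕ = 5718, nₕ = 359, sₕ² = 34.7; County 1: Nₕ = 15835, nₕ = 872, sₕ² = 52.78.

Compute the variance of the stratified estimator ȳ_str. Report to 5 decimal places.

Var(ȳ_str) = Σₕ Wₕ²(1 − fₕ)sₕ²/nₕ with Wₕ = Nₕ/N, N = 31232.
County 4: Wₕ = 0.17126665; term = 0.17126665²·(1 − 0.18246401)·185/976 = 0.0045454239.
County 5: Wₕ = 0.13863986; term = 0.13863986²·(1 − 0.23140878)·305/1002 = 0.0044968017.
County 2: Wₕ = 0.18308145; term = 0.18308145²·(1 − 0.06278419)·34.7/359 = 0.0030364305.
County 1: Wₕ = 0.50701204; term = 0.50701204²·(1 − 0.05506789)·52.78/872 = 0.014702462.
Sum = 0.026781118.

0.02678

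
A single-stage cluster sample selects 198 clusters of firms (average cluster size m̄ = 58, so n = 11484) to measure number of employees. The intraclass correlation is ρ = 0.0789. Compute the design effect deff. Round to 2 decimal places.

deff = 1 + (58 − 1)·0.0789 = 1 + 4.4973 = 5.4973.

5.50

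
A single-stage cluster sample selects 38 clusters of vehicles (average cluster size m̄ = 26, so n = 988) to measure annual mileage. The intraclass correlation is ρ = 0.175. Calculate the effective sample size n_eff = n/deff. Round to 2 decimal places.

183.81

deff = 1 + (26 − 1)·0.175 = 1 + 4.375 = 5.375.
n_eff = 988 / 5.375 = 183.81.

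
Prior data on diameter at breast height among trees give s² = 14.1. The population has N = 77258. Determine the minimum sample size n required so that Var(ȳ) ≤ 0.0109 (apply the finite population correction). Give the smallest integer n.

Without fpc, n₀ = s²/D = 14.1/0.0109 = 1293.5780.
With fpc, (1 − n/N)·s²/n ≤ D requires n ≥ n₀/(1 + n₀/N) = 1293.5780/(1 + 1293.5780/77258) = 1272.2755.
Rounding up, n = 1273.

1273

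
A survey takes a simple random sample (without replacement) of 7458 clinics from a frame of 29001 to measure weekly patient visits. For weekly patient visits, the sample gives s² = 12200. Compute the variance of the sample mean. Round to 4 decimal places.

Under SRS without replacement, Var(ȳ) = (1 − f)·s²/n with f = n/N = 7458/29001 = 0.25716355.
Var(ȳ) = (1 − 0.25716355)·12200/7458 = 0.74283645·1.6358273 = 1.2151522.

1.2152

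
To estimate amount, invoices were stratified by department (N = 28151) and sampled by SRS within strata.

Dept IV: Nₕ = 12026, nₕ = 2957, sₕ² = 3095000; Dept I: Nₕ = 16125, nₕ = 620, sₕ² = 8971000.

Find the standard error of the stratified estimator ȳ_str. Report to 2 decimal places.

Var(ȳ_str) = Σₕ Wₕ²(1 − fₕ)sₕ²/nₕ with Wₕ = Nₕ/N, N = 28151.
Dept IV: Wₕ = 0.42719619; term = 0.42719619²·(1 − 0.24588392)·3095000/2957 = 144.04636.
Dept I: Wₕ = 0.57280381; term = 0.57280381²·(1 − 0.03844961)·8971000/620 = 4564.9183.
Sum = 4708.9647.
SE = √(4708.9647) = 68.62.

68.62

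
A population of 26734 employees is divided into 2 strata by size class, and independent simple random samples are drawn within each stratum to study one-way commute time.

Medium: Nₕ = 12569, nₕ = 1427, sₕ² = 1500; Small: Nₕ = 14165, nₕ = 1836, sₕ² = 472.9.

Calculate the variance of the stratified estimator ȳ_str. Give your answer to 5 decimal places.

Var(ȳ_str) = Σₕ Wₕ²(1 − fₕ)sₕ²/nₕ with Wₕ = Nₕ/N, N = 26734.
Medium: Wₕ = 0.47015037; term = 0.47015037²·(1 − 0.11353330)·1500/1427 = 0.20596967.
Small: Wₕ = 0.52984963; term = 0.52984963²·(1 − 0.12961525)·472.9/1836 = 0.062938035.
Sum = 0.26890771.

0.26891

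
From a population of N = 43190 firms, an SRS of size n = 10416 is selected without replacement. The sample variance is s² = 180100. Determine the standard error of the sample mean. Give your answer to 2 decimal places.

Under SRS without replacement, Var(ȳ) = (1 − f)·s²/n with f = n/N = 10416/43190 = 0.24116694.
Var(ȳ) = (1 − 0.24116694)·180100/10416 = 0.75883306·17.290707 = 13.12076.
SE(ȳ) = √(13.12076) = 3.62.

3.62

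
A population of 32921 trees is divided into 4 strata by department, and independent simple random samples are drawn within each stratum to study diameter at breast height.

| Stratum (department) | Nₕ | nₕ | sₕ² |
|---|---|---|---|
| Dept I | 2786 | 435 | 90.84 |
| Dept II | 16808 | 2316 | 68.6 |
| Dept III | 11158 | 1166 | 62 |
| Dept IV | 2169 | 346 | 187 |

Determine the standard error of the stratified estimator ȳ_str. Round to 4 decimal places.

0.1239

Var(ȳ_str) = Σₕ Wₕ²(1 − fₕ)sₕ²/nₕ with Wₕ = Nₕ/N, N = 32921.
Dept I: Wₕ = 0.08462683; term = 0.08462683²·(1 − 0.15613783)·90.84/435 = 0.0012620471.
Dept II: Wₕ = 0.51055557; term = 0.51055557²·(1 − 0.13779153)·68.6/2316 = 0.0066570817.
Dept III: Wₕ = 0.33893260; term = 0.33893260²·(1 − 0.10449901)·62/1166 = 0.0054699818.
Dept IV: Wₕ = 0.06588500; term = 0.06588500²·(1 − 0.15952052)·187/346 = 0.0019718128.
Sum = 0.015360923.
SE = √(0.015360923) = 0.1239.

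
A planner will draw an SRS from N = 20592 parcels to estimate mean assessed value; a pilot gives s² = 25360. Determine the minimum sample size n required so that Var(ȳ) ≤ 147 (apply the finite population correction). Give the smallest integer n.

Without fpc, n₀ = s²/D = 25360/147 = 172.5170.
With fpc, (1 − n/N)·s²/n ≤ D requires n ≥ n₀/(1 + n₀/N) = 172.5170/(1 + 172.5170/20592) = 171.0837.
Rounding up, n = 172.

172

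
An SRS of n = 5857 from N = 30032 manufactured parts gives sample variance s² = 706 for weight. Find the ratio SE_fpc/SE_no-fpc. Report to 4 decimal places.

f = n/N = 5857/30032 = 0.19502531.
SE_no-fpc = √(s²/n) = 0.34718803; SE_fpc = √((1−f)s²/n) = 0.31149842.
Ratio = √(1−f) = 0.89720382.

0.8972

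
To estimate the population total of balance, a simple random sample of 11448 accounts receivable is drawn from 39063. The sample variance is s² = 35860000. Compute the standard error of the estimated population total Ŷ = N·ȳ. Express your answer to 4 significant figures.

Var(Ŷ) = N²·Var(ȳ) = N²·(1 − n/N)·s²/n.
f = 11448/39063 = 0.29306505; Var(ȳ) = 0.70693495·35860000/11448 = 2214.4206.
Var(Ŷ) = 39063² · 2214.4206 = 3.3790242 × 10^12.
SE(Ŷ) = √(3.3790242 × 10^12) = 1.838 × 10^6.

1.838 × 10^6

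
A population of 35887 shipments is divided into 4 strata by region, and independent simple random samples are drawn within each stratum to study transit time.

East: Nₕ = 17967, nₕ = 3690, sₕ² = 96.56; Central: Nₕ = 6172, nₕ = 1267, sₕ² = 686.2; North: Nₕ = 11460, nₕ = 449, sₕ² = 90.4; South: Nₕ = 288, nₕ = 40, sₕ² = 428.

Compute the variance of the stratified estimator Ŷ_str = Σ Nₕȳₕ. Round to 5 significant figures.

4.9279 × 10^7

Var(Ŷ_str) = Σₕ Nₕ²(1 − fₕ)sₕ²/nₕ.
East: 17967²·(1 − 3690/17967)·96.56/3690 = 6.7124864 × 10^6.
Central: 6172²·(1 − 1267/6172)·686.2/1267 = 1.6396042 × 10^7.
North: 11460²·(1 − 449/11460)·90.4/449 = 2.5405835 × 10^7.
South: 288²·(1 − 40/288)·428/40 = 764236.8.
Sum = 4.92786 × 10^7.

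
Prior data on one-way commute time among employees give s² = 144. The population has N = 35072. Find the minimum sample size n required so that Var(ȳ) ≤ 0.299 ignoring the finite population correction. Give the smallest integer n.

Without fpc, n₀ = s²/D = 144/0.299 = 481.6054.
Rounding up, n = 482.

482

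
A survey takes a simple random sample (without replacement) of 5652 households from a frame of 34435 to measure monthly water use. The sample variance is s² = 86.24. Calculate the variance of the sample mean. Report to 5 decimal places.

Under SRS without replacement, Var(ȳ) = (1 − f)·s²/n with f = n/N = 5652/34435 = 0.16413533.
Var(ȳ) = (1 − 0.16413533)·86.24/5652 = 0.83586467·0.015258316 = 0.012753887.

0.01275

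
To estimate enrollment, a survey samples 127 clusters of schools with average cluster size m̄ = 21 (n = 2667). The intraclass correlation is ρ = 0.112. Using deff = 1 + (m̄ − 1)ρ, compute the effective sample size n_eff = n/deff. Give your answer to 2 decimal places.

823.15

deff = 1 + (21 − 1)·0.112 = 1 + 2.24 = 3.24.
n_eff = 2667 / 3.24 = 823.15.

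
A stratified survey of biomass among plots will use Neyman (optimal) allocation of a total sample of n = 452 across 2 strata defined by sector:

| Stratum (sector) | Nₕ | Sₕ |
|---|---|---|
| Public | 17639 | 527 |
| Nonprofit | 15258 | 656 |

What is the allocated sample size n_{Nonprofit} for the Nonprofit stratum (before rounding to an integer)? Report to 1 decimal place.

234.4

Neyman allocation: nₕ = n·NₕSₕ / Σⱼ NⱼSⱼ.
Σ NⱼSⱼ = 17639·527 + 15258·656 = 1.9305001 × 10^7.
n_{Nonprofit} = 452·15258·656 / (1.9305001 × 10^7) = 234.4.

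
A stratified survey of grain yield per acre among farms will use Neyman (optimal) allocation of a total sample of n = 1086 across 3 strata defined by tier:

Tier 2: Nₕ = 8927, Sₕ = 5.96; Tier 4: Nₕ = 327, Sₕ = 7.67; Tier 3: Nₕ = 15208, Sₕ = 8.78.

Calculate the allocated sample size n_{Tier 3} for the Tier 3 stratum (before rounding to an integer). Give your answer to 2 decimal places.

766.28

Neyman allocation: nₕ = n·NₕSₕ / Σⱼ NⱼSⱼ.
Σ NⱼSⱼ = 8927·5.96 + 327·7.67 + 15208·8.78 = 189239.25.
n_{Tier 3} = 1086·15208·8.78 / 189239.25 = 766.28.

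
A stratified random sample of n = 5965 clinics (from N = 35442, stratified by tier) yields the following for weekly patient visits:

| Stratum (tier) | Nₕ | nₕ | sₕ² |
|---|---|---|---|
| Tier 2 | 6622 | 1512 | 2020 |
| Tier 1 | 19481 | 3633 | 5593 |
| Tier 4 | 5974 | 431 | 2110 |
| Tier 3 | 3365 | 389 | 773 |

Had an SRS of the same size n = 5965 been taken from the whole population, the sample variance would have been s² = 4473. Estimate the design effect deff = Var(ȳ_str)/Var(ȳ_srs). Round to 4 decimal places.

0.8967

Var(ȳ_str) = Σ Wₕ²(1−fₕ)sₕ²/nₕ with Wₕ = Nₕ/35442:
  Tier 2: (6622/35442)²·(1−1512/6622)·2020/1512 = 0.035989284
  Tier 1: (19481/35442)²·(1−3633/19481)·5593/3633 = 0.37838045
  Tier 4: (5974/35442)²·(1−431/5974)·2110/431 = 0.12905619
  Tier 3: (3365/35442)²·(1−389/3365)·773/389 = 0.015842052
  → Var(ȳ_str) = 0.55926798.
Var(ȳ_srs) = (1 − 5965/35442)·4473/5965 = 0.62366807.
deff = 0.55926798 / 0.62366807 = 0.8967.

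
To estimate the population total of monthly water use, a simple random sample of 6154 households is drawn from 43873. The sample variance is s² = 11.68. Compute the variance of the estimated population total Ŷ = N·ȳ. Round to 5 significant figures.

3.1408 × 10^6

Var(Ŷ) = N²·Var(ȳ) = N²·(1 − n/N)·s²/n.
f = 6154/43873 = 0.14026850; Var(ȳ) = 0.85973150·11.68/6154 = 0.0016317296.
Var(Ŷ) = 43873² · 0.0016317296 = 3.1408186 × 10^6.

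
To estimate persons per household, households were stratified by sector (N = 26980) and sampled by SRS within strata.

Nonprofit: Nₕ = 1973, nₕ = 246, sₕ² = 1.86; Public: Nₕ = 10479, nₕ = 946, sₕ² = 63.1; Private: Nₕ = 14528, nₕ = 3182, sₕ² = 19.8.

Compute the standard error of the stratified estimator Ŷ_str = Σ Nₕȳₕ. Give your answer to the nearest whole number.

2778

Var(Ŷ_str) = Σₕ Nₕ²(1 − fₕ)sₕ²/nₕ.
Nonprofit: 1973²·(1 − 246/1973)·1.86/246 = 25763.049.
Public: 10479²·(1 − 946/10479)·63.1/946 = 6.6632738 × 10^6.
Private: 14528²·(1 − 3182/14528)·19.8/3182 = 1.0256841 × 10^6.
Sum = 7.7147209 × 10^6.
SE = √(7.7147209 × 10^6) = 2778.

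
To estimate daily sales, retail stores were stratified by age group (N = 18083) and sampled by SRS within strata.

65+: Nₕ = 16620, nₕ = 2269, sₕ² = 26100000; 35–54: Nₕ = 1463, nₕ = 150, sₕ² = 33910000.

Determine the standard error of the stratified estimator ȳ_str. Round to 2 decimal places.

Var(ȳ_str) = Σₕ Wₕ²(1 − fₕ)sₕ²/nₕ with Wₕ = Nₕ/N, N = 18083.
65+: Wₕ = 0.91909528; term = 0.91909528²·(1 − 0.13652226)·26100000/2269 = 8390.3143.
35–54: Wₕ = 0.08090472; term = 0.08090472²·(1 − 0.10252905)·33910000/150 = 1328.02.
Sum = 9718.3343.
SE = √(9718.3343) = 98.58.

98.58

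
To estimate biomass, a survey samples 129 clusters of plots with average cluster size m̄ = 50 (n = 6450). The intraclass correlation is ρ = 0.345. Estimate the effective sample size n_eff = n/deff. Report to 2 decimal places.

deff = 1 + (50 − 1)·0.345 = 1 + 16.905 = 17.905.
n_eff = 6450 / 17.905 = 360.23.

360.23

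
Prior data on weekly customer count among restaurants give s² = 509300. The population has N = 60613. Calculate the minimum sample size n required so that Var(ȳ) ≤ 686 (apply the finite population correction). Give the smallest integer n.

Without fpc, n₀ = s²/D = 509300/686 = 742.4198.
With fpc, (1 − n/N)·s²/n ≤ D requires n ≥ n₀/(1 + n₀/N) = 742.4198/(1 + 742.4198/60613) = 733.4363.
Rounding up, n = 734.

734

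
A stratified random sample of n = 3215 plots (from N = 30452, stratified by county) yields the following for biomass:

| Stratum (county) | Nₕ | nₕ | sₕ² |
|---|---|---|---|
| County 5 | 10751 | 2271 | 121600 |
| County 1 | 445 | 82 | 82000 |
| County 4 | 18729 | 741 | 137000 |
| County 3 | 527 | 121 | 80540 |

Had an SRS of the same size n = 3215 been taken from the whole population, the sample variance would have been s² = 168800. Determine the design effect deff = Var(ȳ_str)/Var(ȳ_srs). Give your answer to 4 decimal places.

1.5494

Var(ȳ_str) = Σ Wₕ²(1−fₕ)sₕ²/nₕ with Wₕ = Nₕ/30452:
  County 5: (10751/30452)²·(1−2271/10751)·121600/2271 = 5.2641652
  County 1: (445/30452)²·(1−82/445)·82000/82 = 0.17419472
  County 4: (18729/30452)²·(1−741/18729)·137000/741 = 67.168892
  County 3: (527/30452)²·(1−121/527)·80540/121 = 0.1535788
  → Var(ȳ_str) = 72.760831.
Var(ȳ_srs) = (1 − 3215/30452)·168800/3215 = 46.960738.
deff = 72.760831 / 46.960738 = 1.5494.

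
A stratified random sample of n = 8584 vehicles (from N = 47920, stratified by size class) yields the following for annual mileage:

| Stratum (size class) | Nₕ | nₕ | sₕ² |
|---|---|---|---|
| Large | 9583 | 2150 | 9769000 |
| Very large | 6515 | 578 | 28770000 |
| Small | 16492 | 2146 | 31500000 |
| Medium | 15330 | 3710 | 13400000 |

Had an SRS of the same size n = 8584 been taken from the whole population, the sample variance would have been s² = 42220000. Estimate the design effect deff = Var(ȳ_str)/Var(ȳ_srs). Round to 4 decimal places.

0.6866

Var(ȳ_str) = Σ Wₕ²(1−fₕ)sₕ²/nₕ with Wₕ = Nₕ/47920:
  Large: (9583/47920)²·(1−2150/9583)·9769000/2150 = 140.94305
  Very large: (6515/47920)²·(1−578/6515)·28770000/578 = 838.41661
  Small: (16492/47920)²·(1−2146/16492)·31500000/2146 = 1512.3467
  Medium: (15330/47920)²·(1−3710/15330)·13400000/3710 = 280.18543
  → Var(ȳ_str) = 2771.8918.
Var(ȳ_srs) = (1 − 8584/47920)·42220000/8584 = 4037.4012.
deff = 2771.8918 / 4037.4012 = 0.6866.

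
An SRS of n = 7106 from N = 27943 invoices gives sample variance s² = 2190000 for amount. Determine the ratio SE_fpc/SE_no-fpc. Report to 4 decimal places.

f = n/N = 7106/27943 = 0.25430340.
SE_no-fpc = √(s²/n) = 17.555349; SE_fpc = √((1−f)s²/n) = 15.159698.
Ratio = √(1−f) = 0.86353726.

0.8635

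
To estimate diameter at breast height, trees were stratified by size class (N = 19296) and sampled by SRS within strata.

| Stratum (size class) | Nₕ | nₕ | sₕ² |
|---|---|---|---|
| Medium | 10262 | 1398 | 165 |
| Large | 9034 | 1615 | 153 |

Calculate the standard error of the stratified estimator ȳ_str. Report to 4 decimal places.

0.2142

Var(ȳ_str) = Σₕ Wₕ²(1 − fₕ)sₕ²/nₕ with Wₕ = Nₕ/N, N = 19296.
Medium: Wₕ = 0.53182007; term = 0.53182007²·(1 − 0.13623075)·165/1398 = 0.028833937.
Large: Wₕ = 0.46817993; term = 0.46817993²·(1 − 0.17876909)·153/1615 = 0.017053353.
Sum = 0.04588729.
SE = √(0.04588729) = 0.2142.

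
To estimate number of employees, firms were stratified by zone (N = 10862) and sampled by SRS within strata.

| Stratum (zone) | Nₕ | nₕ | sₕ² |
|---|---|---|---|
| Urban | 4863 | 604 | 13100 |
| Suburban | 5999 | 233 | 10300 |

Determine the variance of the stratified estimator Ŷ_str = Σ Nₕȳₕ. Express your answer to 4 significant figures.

1.978 × 10^9

Var(Ŷ_str) = Σₕ Nₕ²(1 − fₕ)sₕ²/nₕ.
Urban: 4863²·(1 − 604/4863)·13100/604 = 4.4920674 × 10^8.
Suburban: 5999²·(1 − 233/5999)·10300/233 = 1.5290962 × 10^9.
Sum = 1.9783029 × 10^9.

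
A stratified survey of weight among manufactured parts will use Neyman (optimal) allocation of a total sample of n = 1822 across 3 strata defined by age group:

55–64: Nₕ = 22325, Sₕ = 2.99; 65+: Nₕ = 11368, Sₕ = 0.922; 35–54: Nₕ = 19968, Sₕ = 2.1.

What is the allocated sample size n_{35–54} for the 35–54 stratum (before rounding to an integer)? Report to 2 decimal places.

641.14

Neyman allocation: nₕ = n·NₕSₕ / Σⱼ NⱼSⱼ.
Σ NⱼSⱼ = 22325·2.99 + 11368·0.922 + 19968·2.1 = 119165.85.
n_{35–54} = 1822·19968·2.1 / 119165.85 = 641.14.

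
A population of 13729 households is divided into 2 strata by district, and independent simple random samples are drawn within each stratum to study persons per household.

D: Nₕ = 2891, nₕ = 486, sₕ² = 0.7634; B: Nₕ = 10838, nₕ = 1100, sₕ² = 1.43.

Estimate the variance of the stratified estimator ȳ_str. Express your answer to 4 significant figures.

7.859 × 10^-4

Var(ȳ_str) = Σₕ Wₕ²(1 − fₕ)sₕ²/nₕ with Wₕ = Nₕ/N, N = 13729.
D: Wₕ = 0.21057615; term = 0.21057615²·(1 − 0.16810792)·0.7634/486 = 5.7943036 × 10^-5.
B: Wₕ = 0.78942385; term = 0.78942385²·(1 − 0.10149474)·1.43/1100 = 7.2792135 × 10^-4.
Sum = 7.8586439 × 10^-4.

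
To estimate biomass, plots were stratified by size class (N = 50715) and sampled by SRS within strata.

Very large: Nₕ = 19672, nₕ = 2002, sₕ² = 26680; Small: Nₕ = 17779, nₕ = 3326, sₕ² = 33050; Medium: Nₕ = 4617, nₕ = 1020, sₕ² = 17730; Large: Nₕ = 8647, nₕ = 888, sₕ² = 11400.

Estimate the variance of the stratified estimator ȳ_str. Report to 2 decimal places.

Var(ȳ_str) = Σₕ Wₕ²(1 − fₕ)sₕ²/nₕ with Wₕ = Nₕ/N, N = 50715.
Very large: Wₕ = 0.38789313; term = 0.38789313²·(1 − 0.10176901)·26680/2002 = 1.801084.
Small: Wₕ = 0.35056689; term = 0.35056689²·(1 − 0.18707464)·33050/3326 = 0.99275411.
Medium: Wₕ = 0.09103815; term = 0.09103815²·(1 − 0.22092268)·17730/1020 = 0.11223699.
Large: Wₕ = 0.17050182; term = 0.17050182²·(1 − 0.10269458)·11400/888 = 0.33488079.
Sum = 3.2409559.

3.24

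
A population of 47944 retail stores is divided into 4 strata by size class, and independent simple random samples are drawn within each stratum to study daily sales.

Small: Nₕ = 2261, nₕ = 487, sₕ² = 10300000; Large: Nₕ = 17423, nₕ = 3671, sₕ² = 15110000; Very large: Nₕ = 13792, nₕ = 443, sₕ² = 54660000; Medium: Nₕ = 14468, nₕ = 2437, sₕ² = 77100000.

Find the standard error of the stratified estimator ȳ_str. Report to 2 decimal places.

Var(ȳ_str) = Σₕ Wₕ²(1 − fₕ)sₕ²/nₕ with Wₕ = Nₕ/N, N = 47944.
Small: Wₕ = 0.04715919; term = 0.04715919²·(1 − 0.21539142)·10300000/487 = 36.90574.
Large: Wₕ = 0.36340314; term = 0.36340314²·(1 − 0.21069850)·15110000/3671 = 429.04254.
Very large: Wₕ = 0.28766895; term = 0.28766895²·(1 − 0.03212007)·54660000/443 = 9882.6486.
Medium: Wₕ = 0.30176873; term = 0.30176873²·(1 − 0.16844070)·77100000/2437 = 2395.7448.
Sum = 12744.342.
SE = √(12744.342) = 112.89.

112.89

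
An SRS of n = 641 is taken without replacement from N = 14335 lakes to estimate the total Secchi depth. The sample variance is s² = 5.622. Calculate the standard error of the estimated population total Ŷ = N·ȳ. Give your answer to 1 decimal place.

Var(Ŷ) = N²·Var(ȳ) = N²·(1 − n/N)·s²/n.
f = 641/14335 = 0.04471573; Var(ȳ) = 0.95528427·5.622/641 = 0.0083784839.
Var(Ŷ) = 14335² · 0.0083784839 = 1.7217133 × 10^6.
SE(Ŷ) = √(1.7217133 × 10^6) = 1312.1.

1312.1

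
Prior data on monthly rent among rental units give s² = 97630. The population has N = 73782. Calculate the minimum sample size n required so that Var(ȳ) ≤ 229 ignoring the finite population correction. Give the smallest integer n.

Without fpc, n₀ = s²/D = 97630/229 = 426.3319.
Rounding up, n = 427.

427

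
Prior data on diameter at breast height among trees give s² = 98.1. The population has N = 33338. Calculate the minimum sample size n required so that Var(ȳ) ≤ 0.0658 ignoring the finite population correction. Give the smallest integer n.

1491

Without fpc, n₀ = s²/D = 98.1/0.0658 = 1490.8815.
Rounding up, n = 1491.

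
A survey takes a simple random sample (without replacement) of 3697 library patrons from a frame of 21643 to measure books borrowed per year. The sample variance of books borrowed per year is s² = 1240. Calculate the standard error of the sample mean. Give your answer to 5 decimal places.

0.52736

Under SRS without replacement, Var(ȳ) = (1 − f)·s²/n with f = n/N = 3697/21643 = 0.17081735.
Var(ȳ) = (1 − 0.17081735)·1240/3697 = 0.82918265·0.33540709 = 0.27811374.
SE(ȳ) = √(0.27811374) = 0.52736.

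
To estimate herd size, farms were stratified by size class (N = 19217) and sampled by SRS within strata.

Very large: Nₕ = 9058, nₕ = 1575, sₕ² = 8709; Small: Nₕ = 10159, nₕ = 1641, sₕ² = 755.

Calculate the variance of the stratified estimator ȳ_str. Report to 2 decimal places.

Var(ȳ_str) = Σₕ Wₕ²(1 − fₕ)sₕ²/nₕ with Wₕ = Nₕ/N, N = 19217.
Very large: Wₕ = 0.47135349; term = 0.47135349²·(1 − 0.17387944)·8709/1575 = 1.0149032.
Small: Wₕ = 0.52864651; term = 0.52864651²·(1 − 0.16153165)·755/1641 = 0.10780919.
Sum = 1.1227124.

1.12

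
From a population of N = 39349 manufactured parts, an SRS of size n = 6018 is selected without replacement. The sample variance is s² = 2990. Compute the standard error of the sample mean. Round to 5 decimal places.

Under SRS without replacement, Var(ȳ) = (1 − f)·s²/n with f = n/N = 6018/39349 = 0.15293908.
Var(ȳ) = (1 − 0.15293908)·2990/6018 = 0.84706092·0.4968428 = 0.42085612.
SE(ȳ) = √(0.42085612) = 0.64873.

0.64873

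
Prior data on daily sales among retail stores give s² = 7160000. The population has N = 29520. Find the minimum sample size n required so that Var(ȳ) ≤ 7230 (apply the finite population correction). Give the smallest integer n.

959

Without fpc, n₀ = s²/D = 7160000/7230 = 990.3181.
With fpc, (1 − n/N)·s²/n ≤ D requires n ≥ n₀/(1 + n₀/N) = 990.3181/(1 + 990.3181/29520) = 958.1739.
Rounding up, n = 959.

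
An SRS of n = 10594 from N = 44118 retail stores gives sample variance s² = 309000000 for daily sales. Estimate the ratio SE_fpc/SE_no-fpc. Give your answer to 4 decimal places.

f = n/N = 10594/44118 = 0.24012875.
SE_no-fpc = √(s²/n) = 170.78482; SE_fpc = √((1−f)s²/n) = 148.87414.
Ratio = √(1−f) = 0.87170594.

0.8717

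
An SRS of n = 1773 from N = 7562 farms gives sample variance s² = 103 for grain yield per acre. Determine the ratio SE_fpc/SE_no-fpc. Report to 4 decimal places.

0.8750

f = n/N = 1773/7562 = 0.23446178.
SE_no-fpc = √(s²/n) = 0.24102619; SE_fpc = √((1−f)s²/n) = 0.21088597.
Ratio = √(1−f) = 0.87495041.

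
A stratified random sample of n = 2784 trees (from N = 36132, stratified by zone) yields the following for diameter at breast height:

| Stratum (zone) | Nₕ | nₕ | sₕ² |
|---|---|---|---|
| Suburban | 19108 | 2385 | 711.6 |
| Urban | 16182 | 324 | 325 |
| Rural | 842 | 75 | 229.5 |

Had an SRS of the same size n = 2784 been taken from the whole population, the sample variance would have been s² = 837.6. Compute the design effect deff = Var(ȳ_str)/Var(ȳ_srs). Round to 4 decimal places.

0.9785

Var(ȳ_str) = Σ Wₕ²(1−fₕ)sₕ²/nₕ with Wₕ = Nₕ/36132:
  Suburban: (19108/36132)²·(1−2385/19108)·711.6/2385 = 0.0730286
  Urban: (16182/36132)²·(1−324/16182)·325/324 = 0.19716733
  Rural: (842/36132)²·(1−75/842)·229.5/75 = 0.0015137177
  → Var(ȳ_str) = 0.27170965.
Var(ȳ_srs) = (1 − 2784/36132)·837.6/2784 = 0.2776804.
deff = 0.27170965 / 0.2776804 = 0.9785.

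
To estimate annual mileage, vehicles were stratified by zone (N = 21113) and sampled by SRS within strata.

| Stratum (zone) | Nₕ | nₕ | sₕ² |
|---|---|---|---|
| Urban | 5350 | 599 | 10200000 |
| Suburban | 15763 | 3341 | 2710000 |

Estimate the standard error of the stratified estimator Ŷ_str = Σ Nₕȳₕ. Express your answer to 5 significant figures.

769190

Var(Ŷ_str) = Σₕ Nₕ²(1 − fₕ)sₕ²/nₕ.
Urban: 5350²·(1 − 599/5350)·10200000/599 = 4.3282482 × 10^11.
Suburban: 15763²·(1 − 3341/15763)·2710000/3341 = 1.5882659 × 10^11.
Sum = 5.9165141 × 10^11.
SE = √(5.9165141 × 10^11) = 769190.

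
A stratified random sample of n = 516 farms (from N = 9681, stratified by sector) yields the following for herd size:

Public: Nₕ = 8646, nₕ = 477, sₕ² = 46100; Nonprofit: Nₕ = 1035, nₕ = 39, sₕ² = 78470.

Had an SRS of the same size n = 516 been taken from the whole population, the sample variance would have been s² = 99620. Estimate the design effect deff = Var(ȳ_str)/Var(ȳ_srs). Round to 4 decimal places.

0.5196

Var(ȳ_str) = Σ Wₕ²(1−fₕ)sₕ²/nₕ with Wₕ = Nₕ/9681:
  Public: (8646/9681)²·(1−477/8646)·46100/477 = 72.83267
  Nonprofit: (1035/9681)²·(1−39/1035)·78470/39 = 22.13086
  → Var(ȳ_str) = 94.96353.
Var(ȳ_srs) = (1 − 516/9681)·99620/516 = 182.77176.
deff = 94.96353 / 182.77176 = 0.5196.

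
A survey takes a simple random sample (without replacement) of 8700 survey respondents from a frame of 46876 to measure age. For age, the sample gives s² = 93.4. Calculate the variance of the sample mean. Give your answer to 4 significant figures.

0.008743

Under SRS without replacement, Var(ȳ) = (1 − f)·s²/n with f = n/N = 8700/46876 = 0.18559604.
Var(ȳ) = (1 − 0.18559604)·93.4/8700 = 0.81440396·0.010735632 = 0.0087431414.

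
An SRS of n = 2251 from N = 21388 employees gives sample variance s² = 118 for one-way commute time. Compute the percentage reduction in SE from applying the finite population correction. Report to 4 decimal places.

5.4086

f = n/N = 2251/21388 = 0.10524593.
SE_no-fpc = √(s²/n) = 0.22895665; SE_fpc = √((1−f)s²/n) = 0.21657339.
Ratio = √(1−f) = 0.94591441. Reduction = 100·(1 − 0.94591441) = 5.4086%.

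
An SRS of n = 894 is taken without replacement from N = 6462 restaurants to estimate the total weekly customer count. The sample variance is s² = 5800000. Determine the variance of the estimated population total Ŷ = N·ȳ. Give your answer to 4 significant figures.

Var(Ŷ) = N²·Var(ȳ) = N²·(1 − n/N)·s²/n.
f = 894/6462 = 0.13834726; Var(ȳ) = 0.86165274·5800000/894 = 5590.1408.
Var(Ŷ) = 6462² · 5590.1408 = 2.3342999 × 10^11.

2.334 × 10^11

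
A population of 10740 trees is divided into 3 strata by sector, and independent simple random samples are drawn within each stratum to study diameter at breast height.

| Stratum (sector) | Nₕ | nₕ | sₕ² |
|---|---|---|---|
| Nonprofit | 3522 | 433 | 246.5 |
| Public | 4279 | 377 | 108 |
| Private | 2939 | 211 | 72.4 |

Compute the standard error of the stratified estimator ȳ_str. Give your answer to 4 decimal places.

0.3450

Var(ȳ_str) = Σₕ Wₕ²(1 − fₕ)sₕ²/nₕ with Wₕ = Nₕ/N, N = 10740.
Nonprofit: Wₕ = 0.32793296; term = 0.32793296²·(1 − 0.12294151)·246.5/433 = 0.053694243.
Public: Wₕ = 0.39841713; term = 0.39841713²·(1 − 0.08810470)·108/377 = 0.041467074.
Private: Wₕ = 0.27364991; term = 0.27364991²·(1 − 0.07179313)·72.4/211 = 0.023850171.
Sum = 0.11901149.
SE = √(0.11901149) = 0.3450.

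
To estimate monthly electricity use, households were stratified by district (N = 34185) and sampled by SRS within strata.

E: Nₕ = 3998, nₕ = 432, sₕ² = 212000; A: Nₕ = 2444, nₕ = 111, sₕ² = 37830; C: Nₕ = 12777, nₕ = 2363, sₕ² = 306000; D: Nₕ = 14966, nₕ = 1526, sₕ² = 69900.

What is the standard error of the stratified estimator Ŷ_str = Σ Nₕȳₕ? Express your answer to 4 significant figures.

Var(Ŷ_str) = Σₕ Nₕ²(1 − fₕ)sₕ²/nₕ.
E: 3998²·(1 − 432/3998)·212000/432 = 6.996426 × 10^9.
A: 2444²·(1 − 111/2444)·37830/111 = 1.9432528 × 10^9.
C: 12777²·(1 − 2363/12777)·306000/2363 = 1.723075 × 10^10.
D: 14966²·(1 − 1526/14966)·69900/1526 = 9.2135639 × 10^9.
Sum = 3.5383993 × 10^10.
SE = √(3.5383993 × 10^10) = 188100.

188100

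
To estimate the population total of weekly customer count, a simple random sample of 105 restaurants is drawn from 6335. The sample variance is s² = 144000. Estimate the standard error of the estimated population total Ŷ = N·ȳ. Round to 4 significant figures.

232700

Var(Ŷ) = N²·Var(ȳ) = N²·(1 − n/N)·s²/n.
f = 105/6335 = 0.01657459; Var(ȳ) = 0.98342541·144000/105 = 1348.6977.
Var(Ŷ) = 6335² · 1348.6977 = 5.412624 × 10^10.
SE(Ŷ) = √(5.412624 × 10^10) = 232700.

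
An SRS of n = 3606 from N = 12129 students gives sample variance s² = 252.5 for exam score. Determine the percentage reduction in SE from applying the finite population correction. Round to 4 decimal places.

16.1730

f = n/N = 3606/12129 = 0.29730398.
SE_no-fpc = √(s²/n) = 0.26461705; SE_fpc = √((1−f)s²/n) = 0.22182045.
Ratio = √(1−f) = 0.83826966. Reduction = 100·(1 − 0.83826966) = 16.1730%.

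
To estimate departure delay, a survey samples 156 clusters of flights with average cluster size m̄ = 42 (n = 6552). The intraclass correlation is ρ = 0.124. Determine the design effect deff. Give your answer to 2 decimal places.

deff = 1 + (42 − 1)·0.124 = 1 + 5.084 = 6.084.

6.08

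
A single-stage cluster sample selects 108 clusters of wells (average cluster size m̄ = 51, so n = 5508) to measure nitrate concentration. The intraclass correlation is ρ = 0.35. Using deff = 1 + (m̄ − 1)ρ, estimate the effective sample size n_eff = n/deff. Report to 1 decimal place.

deff = 1 + (51 − 1)·0.35 = 1 + 17.5 = 18.5.
n_eff = 5508 / 18.5 = 297.7.

297.7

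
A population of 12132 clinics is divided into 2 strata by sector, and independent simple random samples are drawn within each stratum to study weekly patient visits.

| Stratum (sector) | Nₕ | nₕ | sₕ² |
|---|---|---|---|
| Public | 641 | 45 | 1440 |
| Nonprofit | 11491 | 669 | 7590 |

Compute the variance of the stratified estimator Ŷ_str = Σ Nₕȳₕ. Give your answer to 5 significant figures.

1.4231 × 10^9

Var(Ŷ_str) = Σₕ Nₕ²(1 − fₕ)sₕ²/nₕ.
Public: 641²·(1 − 45/641)·1440/45 = 1.2225152 × 10^7.
Nonprofit: 11491²·(1 − 669/11491)·7590/669 = 1.4108506 × 10^9.
Sum = 1.4230758 × 10^9.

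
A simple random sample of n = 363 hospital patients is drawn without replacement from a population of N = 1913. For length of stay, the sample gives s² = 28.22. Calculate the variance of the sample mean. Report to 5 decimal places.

Under SRS without replacement, Var(ȳ) = (1 − f)·s²/n with f = n/N = 363/1913 = 0.18975431.
Var(ȳ) = (1 − 0.18975431)·28.22/363 = 0.81024569·0.077741047 = 0.062989348.

0.06299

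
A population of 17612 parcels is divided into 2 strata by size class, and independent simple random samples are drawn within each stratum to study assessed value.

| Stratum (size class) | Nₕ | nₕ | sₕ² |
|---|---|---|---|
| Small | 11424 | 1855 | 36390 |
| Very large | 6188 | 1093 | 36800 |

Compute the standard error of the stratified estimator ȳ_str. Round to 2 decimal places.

3.21

Var(ȳ_str) = Σₕ Wₕ²(1 − fₕ)sₕ²/nₕ with Wₕ = Nₕ/N, N = 17612.
Small: Wₕ = 0.64864865; term = 0.64864865²·(1 − 0.16237745)·36390/1855 = 6.9136205.
Very large: Wₕ = 0.35135135; term = 0.35135135²·(1 − 0.17663219)·36800/1093 = 3.4221953.
Sum = 10.335816.
SE = √(10.335816) = 3.21.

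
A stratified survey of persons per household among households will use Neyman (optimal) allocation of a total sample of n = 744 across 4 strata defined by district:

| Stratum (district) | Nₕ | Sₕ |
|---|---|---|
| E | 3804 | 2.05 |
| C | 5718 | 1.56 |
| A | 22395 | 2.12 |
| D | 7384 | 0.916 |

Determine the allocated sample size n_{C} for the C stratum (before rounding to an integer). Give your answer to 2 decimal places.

Neyman allocation: nₕ = n·NₕSₕ / Σⱼ NⱼSⱼ.
Σ NⱼSⱼ = 3804·2.05 + 5718·1.56 + 22395·2.12 + 7384·0.916 = 70959.424.
n_{C} = 744·5718·1.56 / 70959.424 = 93.53.

93.53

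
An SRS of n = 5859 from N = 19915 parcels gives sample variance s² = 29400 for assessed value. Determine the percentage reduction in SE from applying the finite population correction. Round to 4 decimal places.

f = n/N = 5859/19915 = 0.29420035.
SE_no-fpc = √(s²/n) = 2.2400717; SE_fpc = √((1−f)s²/n) = 1.8819264.
Ratio = √(1−f) = 0.84011883. Reduction = 100·(1 − 0.84011883) = 15.9881%.

15.9881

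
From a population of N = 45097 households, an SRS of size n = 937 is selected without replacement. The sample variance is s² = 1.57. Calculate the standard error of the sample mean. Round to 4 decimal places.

0.0405

Under SRS without replacement, Var(ȳ) = (1 − f)·s²/n with f = n/N = 937/45097 = 0.02077744.
Var(ȳ) = (1 − 0.02077744)·1.57/937 = 0.97922256·0.0016755603 = 0.0016407465.
SE(ȳ) = √(0.0016407465) = 0.0405.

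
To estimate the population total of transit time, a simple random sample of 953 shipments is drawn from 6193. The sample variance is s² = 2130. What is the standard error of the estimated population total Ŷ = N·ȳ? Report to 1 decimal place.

Var(Ŷ) = N²·Var(ȳ) = N²·(1 − n/N)·s²/n.
f = 953/6193 = 0.15388342; Var(ȳ) = 0.84611658·2130/953 = 1.8911105.
Var(Ŷ) = 6193² · 1.8911105 = 7.2530232 × 10^7.
SE(Ŷ) = √(7.2530232 × 10^7) = 8516.5.

8516.5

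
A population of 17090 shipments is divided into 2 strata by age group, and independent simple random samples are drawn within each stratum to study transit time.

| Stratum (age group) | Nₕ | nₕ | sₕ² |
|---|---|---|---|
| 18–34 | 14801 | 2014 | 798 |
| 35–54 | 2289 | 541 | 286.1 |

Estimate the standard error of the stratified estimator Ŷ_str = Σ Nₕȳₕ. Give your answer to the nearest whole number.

8781

Var(Ŷ_str) = Σₕ Nₕ²(1 − fₕ)sₕ²/nₕ.
18–34: 14801²·(1 − 2014/14801)·798/2014 = 7.4989965 × 10^7.
35–54: 2289²·(1 − 541/2289)·286.1/541 = 2.1159618 × 10^6.
Sum = 7.7105927 × 10^7.
SE = √(7.7105927 × 10^7) = 8781.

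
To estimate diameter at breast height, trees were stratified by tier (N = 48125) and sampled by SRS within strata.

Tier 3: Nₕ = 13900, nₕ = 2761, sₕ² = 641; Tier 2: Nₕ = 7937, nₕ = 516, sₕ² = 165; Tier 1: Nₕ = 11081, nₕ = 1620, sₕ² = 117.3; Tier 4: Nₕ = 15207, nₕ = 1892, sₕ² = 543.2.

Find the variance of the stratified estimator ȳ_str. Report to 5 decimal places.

Var(ȳ_str) = Σₕ Wₕ²(1 − fₕ)sₕ²/nₕ with Wₕ = Nₕ/N, N = 48125.
Tier 3: Wₕ = 0.28883117; term = 0.28883117²·(1 − 0.19863309)·641/2761 = 0.015520694.
Tier 2: Wₕ = 0.16492468; term = 0.16492468²·(1 − 0.06501197)·165/516 = 0.0081322659.
Tier 1: Wₕ = 0.23025455; term = 0.23025455²·(1 − 0.14619619)·117.3/1620 = 0.0032776118.
Tier 4: Wₕ = 0.31598961; term = 0.31598961²·(1 − 0.12441639)·543.2/1892 = 0.02510047.
Sum = 0.052031042.

0.05203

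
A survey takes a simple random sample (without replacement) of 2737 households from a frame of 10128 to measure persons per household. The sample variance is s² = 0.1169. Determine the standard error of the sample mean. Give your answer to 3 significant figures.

0.00558

Under SRS without replacement, Var(ȳ) = (1 − f)·s²/n with f = n/N = 2737/10128 = 0.27024092.
Var(ȳ) = (1 − 0.27024092)·0.1169/2737 = 0.72975908·4.2710997 × 10^-5 = 3.1168738 × 10^-5.
SE(ȳ) = √(3.1168738 × 10^-5) = 0.00558.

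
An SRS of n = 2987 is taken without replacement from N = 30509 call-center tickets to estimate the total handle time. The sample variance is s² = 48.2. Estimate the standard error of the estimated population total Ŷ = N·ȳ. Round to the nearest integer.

3681

Var(Ŷ) = N²·Var(ȳ) = N²·(1 − n/N)·s²/n.
f = 2987/30509 = 0.09790554; Var(ȳ) = 0.90209446·48.2/2987 = 0.01455673.
Var(Ŷ) = 30509² · 0.01455673 = 1.3549391 × 10^7.
SE(Ŷ) = √(1.3549391 × 10^7) = 3681.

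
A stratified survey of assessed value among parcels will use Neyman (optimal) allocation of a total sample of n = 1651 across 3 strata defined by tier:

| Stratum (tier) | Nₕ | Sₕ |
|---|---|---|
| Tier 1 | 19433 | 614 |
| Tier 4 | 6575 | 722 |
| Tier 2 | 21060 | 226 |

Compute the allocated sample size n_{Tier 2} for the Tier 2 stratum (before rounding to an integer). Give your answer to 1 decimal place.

366.5

Neyman allocation: nₕ = n·NₕSₕ / Σⱼ NⱼSⱼ.
Σ NⱼSⱼ = 19433·614 + 6575·722 + 21060·226 = 2.1438572 × 10^7.
n_{Tier 2} = 1651·21060·226 / (2.1438572 × 10^7) = 366.5.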